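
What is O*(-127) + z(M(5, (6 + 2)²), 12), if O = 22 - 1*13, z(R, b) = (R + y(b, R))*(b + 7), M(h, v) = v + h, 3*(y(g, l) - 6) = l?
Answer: 719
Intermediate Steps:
y(g, l) = 6 + l/3
M(h, v) = h + v
z(R, b) = (6 + 4*R/3)*(7 + b) (z(R, b) = (R + (6 + R/3))*(b + 7) = (6 + 4*R/3)*(7 + b))
O = 9 (O = 22 - 13 = 9)
O*(-127) + z(M(5, (6 + 2)²), 12) = 9*(-127) + (42 + 6*12 + 28*(5 + (6 + 2)²)/3 + (4/3)*(5 + (6 + 2)²)*12) = -1143 + (42 + 72 + 28*(5 + 8²)/3 + (4/3)*(5 + 8²)*12) = -1143 + (42 + 72 + 28*(5 + 64)/3 + (4/3)*(5 + 64)*12) = -1143 + (42 + 72 + (28/3)*69 + (4/3)*69*12) = -1143 + (42 + 72 + 644 + 1104) = -1143 + 1862 = 719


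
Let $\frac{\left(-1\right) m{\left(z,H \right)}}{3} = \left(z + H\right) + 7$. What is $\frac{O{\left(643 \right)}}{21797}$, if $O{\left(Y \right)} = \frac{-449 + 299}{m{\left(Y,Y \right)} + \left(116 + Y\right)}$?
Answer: $\frac{5}{2266888} \approx 2.2057 \cdot 10^{-6}$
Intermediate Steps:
$m{\left(z,H \right)} = -21 - 3 H - 3 z$ ($m{\left(z,H \right)} = - 3 \left(\left(z + H\right) + 7\right) = - 3 \left(\left(H + z\right) + 7\right) = - 3 \left(7 + H + z\right) = -21 - 3 H - 3 z$)
$O{\left(Y \right)} = - \frac{150}{95 - 5 Y}$ ($O{\left(Y \right)} = \frac{-449 + 299}{\left(-21 - 3 Y - 3 Y\right) + \left(116 + Y\right)} = - \frac{150}{\left(-21 - 6 Y\right) + \left(116 + Y\right)} = - \frac{150}{95 - 5 Y}$)
$\frac{O{\left(643 \right)}}{21797} = \frac{30 \frac{1}{-19 + 643}}{21797} = \frac{30}{624} \cdot \frac{1}{21797} = 30 \cdot \frac{1}{624} \cdot \frac{1}{21797} = \frac{5}{104} \cdot \frac{1}{21797} = \frac{5}{2266888}$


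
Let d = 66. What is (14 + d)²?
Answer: 6400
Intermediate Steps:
(14 + d)² = (14 + 66)² = 80² = 6400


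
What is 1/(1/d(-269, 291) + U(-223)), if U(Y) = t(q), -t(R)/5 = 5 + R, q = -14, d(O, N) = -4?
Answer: 4/179 ≈ 0.022346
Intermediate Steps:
t(R) = -25 - 5*R (t(R) = -5*(5 + R) = -25 - 5*R)
U(Y) = 45 (U(Y) = -25 - 5*(-14) = -25 + 70 = 45)
1/(1/d(-269, 291) + U(-223)) = 1/(1/(-4) + 45) = 1/(-¼ + 45) = 1/(179/4) = 4/179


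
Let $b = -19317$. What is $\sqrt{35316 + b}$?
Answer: $\sqrt{15999} \approx 126.49$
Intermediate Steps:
$\sqrt{35316 + b} = \sqrt{35316 - 19317} = \sqrt{15999}$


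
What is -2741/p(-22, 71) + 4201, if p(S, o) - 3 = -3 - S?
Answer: 89681/22 ≈ 4076.4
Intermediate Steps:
p(S, o) = -S (p(S, o) = 3 + (-3 - S) = -S)
-2741/p(-22, 71) + 4201 = -2741/((-1*(-22))) + 4201 = -2741/22 + 4201 = 89681/22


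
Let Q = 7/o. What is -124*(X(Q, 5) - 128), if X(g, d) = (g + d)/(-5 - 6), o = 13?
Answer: 2278624/143 ≈ 15934.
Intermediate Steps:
Q = 7/13 ≈ 0.53846
X(g, d) = -d/11 - g/11 (X(g, d) = (d + g)/(-11) = (d + g)*(-1/11) = -d/11 - g/11)
-124*(X(Q, 5) - 128) = -124*((-1/11*5 - 1/11*7/13) - 128) = -124*((-5/11 - 7/143) - 128) = -124*(-72/143 - 128) = -124*(-18376/143) = 2278624/143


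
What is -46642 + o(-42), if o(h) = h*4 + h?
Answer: -46852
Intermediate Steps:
o(h) = 5*h (o(h) = 4*h + h = 5*h)
-46642 + o(-42) = -46642 + 5*(-42) = -46642 - 210 = -46852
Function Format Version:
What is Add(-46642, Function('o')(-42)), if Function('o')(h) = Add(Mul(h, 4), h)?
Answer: -46852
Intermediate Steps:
Function('o')(h) = Mul(5, h) (Function('o')(h) = Add(Mul(4, h), h) = Mul(5, h))
Add(-46642, Function('o')(-42)) = Add(-46642, Mul(5, -42)) = Add(-46642, -210) = -46852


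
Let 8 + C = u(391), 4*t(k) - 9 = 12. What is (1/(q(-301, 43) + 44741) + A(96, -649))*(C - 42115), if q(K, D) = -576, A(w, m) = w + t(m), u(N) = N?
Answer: -186613286957/44165 ≈ -4.2254e+6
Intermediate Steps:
t(k) = 21/4 (t(k) = 9/4 + (1/4)*12 = 9/4 + 3 = 21/4)
C = 383 (C = -8 + 391 = 383)
A(w, m) = 21/4 + w (A(w, m) = w + 21/4 = 21/4 + w)
(1/(q(-301, 43) + 44741) + A(96, -649))*(C - 42115) = (1/(-576 + 44741) + (21/4 + 96))*(383 - 42115) = (1/44165 + 405/4)*(-41732) = (17886829/176660)*(-41732) = -186613286957/44165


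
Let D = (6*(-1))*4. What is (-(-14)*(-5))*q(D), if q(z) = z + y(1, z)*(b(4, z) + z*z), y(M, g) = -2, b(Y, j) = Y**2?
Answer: 84560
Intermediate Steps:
D = -24 (D = -6*4 = -24)
q(z) = -32 + z - 2*z**2 (q(z) = z - 2*(4**2 + z*z) = z - 2*(16 + z**2) = z + (-32 - 2*z**2) = -32 + z - 2*z**2)
(-(-14)*(-5))*q(D) = (-(-14)*(-5))*(-32 - 24 - 2*(-24)**2) = (-14*5)*(-32 - 24 - 2*576) = -70*(-32 - 24 - 1152) = -70*(-1208) = 84560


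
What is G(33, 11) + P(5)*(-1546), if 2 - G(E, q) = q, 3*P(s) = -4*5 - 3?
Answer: 35531/3 ≈ 11844.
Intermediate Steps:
P(s) = -23/3 (P(s) = (-4*5 - 3)/3 = (-20 - 3)/3 = (⅓)*(-23) = -23/3)
G(E, q) = 2 - q
G(33, 11) + P(5)*(-1546) = (2 - 1*11) - 23/3*(-1546) = (2 - 11) + 35558/3 = -9 + 35558/3 = 35531/3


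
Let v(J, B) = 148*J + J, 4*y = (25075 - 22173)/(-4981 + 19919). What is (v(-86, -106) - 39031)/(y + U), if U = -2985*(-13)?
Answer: -1548921220/1159339631 ≈ -1.3360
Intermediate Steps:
U = 38805
y = 1451/29876 (y = ((25075 - 22173)/(-4981 + 19919))/4 = (2902/14938)/4 = (2902*(1/14938))/4 = (¼)*(1451/7469) = 1451/29876 ≈ 0.048567)
v(J, B) = 149*J
(v(-86, -106) - 39031)/(y + U) = (149*(-86) - 39031)/(1451/29876 + 38805) = (-12814 - 39031)/(1159339631/29876) = -51845*29876/1159339631 = -1548921220/1159339631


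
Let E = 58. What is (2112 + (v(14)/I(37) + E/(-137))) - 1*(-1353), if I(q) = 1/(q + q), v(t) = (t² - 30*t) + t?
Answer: -1654333/137 ≈ -12075.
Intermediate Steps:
v(t) = t² - 29*t
I(q) = 1/(2*q)
(2112 + (v(14)/I(37) + E/(-137))) - 1*(-1353) = (2112 + ((14*(-29 + 14))/(((½)/37)) + 58/(-137))) - 1*(-1353) = (2112 + ((14*(-15))/(((½)*(1/37))) + 58*(-1/137))) + 1353 = (2112 + (-210/1/74 - 58/137)) + 1353 = (2112 + (-210*74 - 58/137)) + 1353 = (2112 + (-15540 - 58/137)) + 1353 = (2112 - 2129038/137) + 1353 = -1839694/137 + 1353 = -1654333/137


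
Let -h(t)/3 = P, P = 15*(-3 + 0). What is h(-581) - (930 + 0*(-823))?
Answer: -795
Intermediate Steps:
P = -45 (P = 15*(-3) = -45)
h(t) = 135 (h(t) = -3*(-45) = 135)
h(-581) - (930 + 0*(-823)) = 135 - (930 + 0*(-823)) = 135 - (930 + 0) = 135 - 1*930 = 135 - 930 = -795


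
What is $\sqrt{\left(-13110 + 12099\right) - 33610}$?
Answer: $i \sqrt{34621} \approx 186.07 i$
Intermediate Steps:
$\sqrt{\left(-13110 + 12099\right) - 33610} = \sqrt{-1011 - 33610} = \sqrt{-34621} = i \sqrt{34621}$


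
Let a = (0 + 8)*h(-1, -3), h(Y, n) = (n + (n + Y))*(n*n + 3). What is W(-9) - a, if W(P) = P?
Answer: 663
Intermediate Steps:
h(Y, n) = (3 + n²)*(Y + 2*n) (h(Y, n) = (n + (Y + n))*(n² + 3) = (Y + 2*n)*(3 + n²) = (3 + n²)*(Y + 2*n))
a = -672 (a = (0 + 8)*(2*(-3)³ + 3*(-1) + 6*(-3) - 1*(-3)²) = 8*(2*(-27) - 3 - 18 - 1*9) = 8*(-54 - 3 - 18 - 9) = 8*(-84) = -672)
W(-9) - a = -9 - 1*(-672) = -9 + 672 = 663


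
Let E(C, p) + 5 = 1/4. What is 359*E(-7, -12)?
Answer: -6821/4 ≈ -1705.3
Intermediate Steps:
E(C, p) = -19/4 (E(C, p) = -5 + 1/4 = -19/4)
359*E(-7, -12) = 359*(-19/4) = -6821/4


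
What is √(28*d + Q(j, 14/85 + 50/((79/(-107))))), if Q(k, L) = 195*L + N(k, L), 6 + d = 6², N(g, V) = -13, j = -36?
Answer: I*√22268894065/1343 ≈ 111.12*I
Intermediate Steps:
d = 30 (d = -6 + 6² = -6 + 36 = 30)
Q(k, L) = -13 + 195*L (Q(k, L) = 195*L - 13 = -13 + 195*L)
√(28*d + Q(j, 14/85 + 50/((79/(-107))))) = √(28*30 + (-13 + 195*(14/85 + 50/((79/(-107)))))) = √(840 + (-13 + 195*(14*(1/85) + 50/((79*(-1/107)))))) = √(840 + (-13 + 195*(14/85 + 50/(-79/107)))) = √(840 + (-13 + 195*(14/85 + 50*(-107/79)))) = √(840 + (-13 + 195*(14/85 - 5350/79))) = √(840 + (-13 + 195*(-453644/6715))) = √(840 + (-13 - 17692116/1343)) = √(840 - 17709575/1343) = √(-16581455/1343) = I*√22268894065/1343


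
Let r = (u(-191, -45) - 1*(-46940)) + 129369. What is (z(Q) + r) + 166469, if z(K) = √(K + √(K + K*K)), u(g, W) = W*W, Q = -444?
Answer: 344803 + √(-444 + 2*√49173) ≈ 3.448e+5 + 0.70731*I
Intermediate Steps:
u(g, W) = W²
z(K) = √(K + √(K + K²))
r = 178334 (r = ((-45)² - 1*(-46940)) + 129369 = (2025 + 46940) + 129369 = 48965 + 129369 = 178334)
(z(Q) + r) + 166469 = (√(-444 + √(-444*(1 - 444))) + 178334) + 166469 = (√(-444 + √(-444*(-443))) + 178334) + 166469 = (√(-444 + √196692) + 178334) + 166469 = (√(-444 + 2*√49173) + 178334) + 166469 = (178334 + √(-444 + 2*√49173)) + 166469 = 344803 + √(-444 + 2*√49173)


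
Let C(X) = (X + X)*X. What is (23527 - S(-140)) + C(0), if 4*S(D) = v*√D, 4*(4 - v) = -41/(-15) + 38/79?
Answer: 23527 - 15151*I*√35/9480 ≈ 23527.0 - 9.4551*I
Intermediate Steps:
v = 15151/4740 (v = 4 - (-41/(-15) + 38/79)/4 = 4 - (-41*(-1/15) + 38*(1/79))/4 = 4 - (41/15 + 38/79)/4 = 4 - ¼*3809/1185 = 4 - 3809/4740 = 15151/4740 ≈ 3.1964)
C(X) = 2*X² (C(X) = (2*X)*X = 2*X²)
S(D) = 15151*√D/18960 (S(D) = (15151*√D/4740)/4 = 15151*√D/18960)
(23527 - S(-140)) + C(0) = (23527 - 15151*√(-140)/18960) + 2*0² = (23527 - 15151*2*I*√35/18960) + 2*0 = (23527 - 15151*I*√35/9480) + 0 = 23527 - 15151*I*√35/9480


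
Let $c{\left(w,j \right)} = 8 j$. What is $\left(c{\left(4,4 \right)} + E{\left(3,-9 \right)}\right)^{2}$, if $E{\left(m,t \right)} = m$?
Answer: $1225$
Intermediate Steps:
$\left(c{\left(4,4 \right)} + E{\left(3,-9 \right)}\right)^{2} = \left(8 \cdot 4 + 3\right)^{2} = \left(32 + 3\right)^{2} = 35^{2} = 1225$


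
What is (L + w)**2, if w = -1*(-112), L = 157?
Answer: 72361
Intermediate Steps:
w = 112
(L + w)**2 = (157 + 112)**2 = 269**2 = 72361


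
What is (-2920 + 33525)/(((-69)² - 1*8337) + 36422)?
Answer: 30605/32846 ≈ 0.93177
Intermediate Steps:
(-2920 + 33525)/(((-69)² - 1*8337) + 36422) = 30605/((4761 - 8337) + 36422) = 30605/(-3576 + 36422) = 30605/32846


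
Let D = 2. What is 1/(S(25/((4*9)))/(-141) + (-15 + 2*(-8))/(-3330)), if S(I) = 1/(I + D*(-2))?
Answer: 18624690/213343 ≈ 87.299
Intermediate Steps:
S(I) = 1/(-4 + I) (S(I) = 1/(I + 2*(-2)) = 1/(I - 4) = 1/(-4 + I))
1/(S(25/((4*9)))/(-141) + (-15 + 2*(-8))/(-3330)) = 1/(1/(-4 + 25/((4*9))*(-141)) + (-15 + 2*(-8))/(-3330)) = 1/(-1/141/(-4 + 25/36) + (-15 - 16)*(-1/3330)) = 1/(-1/141/(-4 + 25*(1/36)) - 31*(-1/3330)) = 1/(-1/141/(-4 + 25/36) + 31/3330) = 1/(-1/141/(-119/36) + 31/3330) = 1/(-36/119*(-1/141) + 31/3330) = 1/(12/5593 + 31/3330) = 1/(213343/18624690) = 18624690/213343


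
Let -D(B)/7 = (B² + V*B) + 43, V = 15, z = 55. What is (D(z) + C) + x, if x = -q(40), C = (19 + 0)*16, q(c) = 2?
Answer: -26949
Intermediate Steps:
C = 304 (C = 19*16 = 304)
D(B) = -301 - 105*B - 7*B² (D(B) = -7*((B² + 15*B) + 43) = -7*(43 + B² + 15*B) = -301 - 105*B - 7*B²)
x = -2 (x = -1*2 = -2)
(D(z) + C) + x = ((-301 - 105*55 - 7*55²) + 304) - 2 = ((-301 - 5775 - 7*3025) + 304) - 2 = ((-301 - 5775 - 21175) + 304) - 2 = (-27251 + 304) - 2 = -26947 - 2 = -26949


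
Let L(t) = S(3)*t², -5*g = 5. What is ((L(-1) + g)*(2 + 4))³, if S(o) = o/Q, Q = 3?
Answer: 0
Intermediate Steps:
g = -1 (g = -⅕*5 = -1)
S(o) = o/3
L(t) = t² (L(t) = ((⅓)*3)*t² = 1*t² = t²)
((L(-1) + g)*(2 + 4))³ = (((-1)² - 1)*(2 + 4))³ = ((1 - 1)*6)³ = (0*6)³ = 0³ = 0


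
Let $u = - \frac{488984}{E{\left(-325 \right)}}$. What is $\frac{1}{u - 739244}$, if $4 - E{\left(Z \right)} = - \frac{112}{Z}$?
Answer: $- \frac{297}{259285418} \approx -1.1455 \cdot 10^{-6}$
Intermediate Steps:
$E{\left(Z \right)} = 4 + \frac{112}{Z}$ ($E{\left(Z \right)} = 4 - - \frac{112}{Z} = 4 + \frac{112}{Z}$)
$u = - \frac{39729950}{297}$ ($u = - \frac{488984}{4 + \frac{112}{-325}} = - \frac{488984}{4 + 112 \left(- \frac{1}{325}\right)} = - \frac{488984}{4 - \frac{112}{325}} = - \frac{488984}{\frac{1188}{325}} = \left(-488984\right) \frac{325}{1188} = - \frac{39729950}{297} \approx -1.3377 \cdot 10^{5}$)
$\frac{1}{u - 739244} = \frac{1}{- \frac{39729950}{297} - 739244} = \frac{1}{- \frac{259285418}{297}} = - \frac{297}{259285418}$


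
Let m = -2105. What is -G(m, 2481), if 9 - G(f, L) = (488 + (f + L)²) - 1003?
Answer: 140852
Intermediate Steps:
G(f, L) = 524 - (L + f)² (G(f, L) = 9 - ((488 + (f + L)²) - 1003) = 9 - ((488 + (L + f)²) - 1003) = 9 - (-515 + (L + f)²) = 9 + (515 - (L + f)²) = 524 - (L + f)²)
-G(m, 2481) = -(524 - (2481 - 2105)²) = -(524 - 1*376²) = -(524 - 1*141376) = -(524 - 141376) = -1*(-140852) = 140852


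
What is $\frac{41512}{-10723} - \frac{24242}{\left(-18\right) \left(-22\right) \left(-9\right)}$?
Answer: $\frac{55999099}{19108386} \approx 2.9306$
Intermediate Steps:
$\frac{41512}{-10723} - \frac{24242}{\left(-18\right) \left(-22\right) \left(-9\right)} = 41512 \left(- \frac{1}{10723}\right) - \frac{24242}{396 \left(-9\right)} = - \frac{41512}{10723} - \frac{24242}{-3564} = - \frac{41512}{10723} - - \frac{12121}{1782} = - \frac{41512}{10723} + \frac{12121}{1782} = \frac{55999099}{19108386}$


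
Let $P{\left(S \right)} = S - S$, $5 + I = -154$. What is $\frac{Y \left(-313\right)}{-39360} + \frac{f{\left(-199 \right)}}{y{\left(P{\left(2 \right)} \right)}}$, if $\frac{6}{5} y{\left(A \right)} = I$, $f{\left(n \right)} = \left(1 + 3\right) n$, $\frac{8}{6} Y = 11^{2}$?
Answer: $\frac{18716901}{2781440} \approx 6.7292$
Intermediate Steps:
$I = -159$ ($I = -5 - 154 = -159$)
$Y = \frac{363}{4}$ ($Y = \frac{3 \cdot 11^{2}}{4} = \frac{3}{4} \cdot 121 = \frac{363}{4} \approx 90.75$)
$P{\left(S \right)} = 0$
$f{\left(n \right)} = 4 n$
$y{\left(A \right)} = - \frac{265}{2}$ ($y{\left(A \right)} = \frac{5}{6} \left(-159\right) = - \frac{265}{2}$)
$\frac{Y \left(-313\right)}{-39360} + \frac{f{\left(-199 \right)}}{y{\left(P{\left(2 \right)} \right)}} = \frac{\frac{363}{4} \left(-313\right)}{-39360} + \frac{4 \left(-199\right)}{- \frac{265}{2}} = \left(- \frac{113619}{4}\right) \left(- \frac{1}{39360}\right) - - \frac{1592}{265} = \frac{37873}{52480} + \frac{1592}{265} = \frac{18716901}{2781440}$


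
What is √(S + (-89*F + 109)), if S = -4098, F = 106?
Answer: I*√13423 ≈ 115.86*I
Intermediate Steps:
√(S + (-89*F + 109)) = √(-4098 + (-89*106 + 109)) = √(-4098 + (-9434 + 109)) = √(-4098 - 9325) = √(-13423) = I*√13423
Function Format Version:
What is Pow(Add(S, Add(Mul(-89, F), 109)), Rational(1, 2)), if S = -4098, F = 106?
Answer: Mul(I, Pow(13423, Rational(1, 2))) ≈ Mul(115.86, I)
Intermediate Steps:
Pow(Add(S, Add(Mul(-89, F), 109)), Rational(1, 2)) = Pow(Add(-4098, Add(Mul(-89, 106), 109)), Rational(1, 2)) = Pow(Add(-4098, Add(-9434, 109)), Rational(1, 2)) = Pow(Add(-4098, -9325), Rational(1, 2)) = Pow(-13423, Rational(1, 2)) = Mul(I, Pow(13423, Rational(1, 2)))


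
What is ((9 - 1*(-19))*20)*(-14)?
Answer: -7840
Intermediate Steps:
((9 - 1*(-19))*20)*(-14) = ((9 + 19)*20)*(-14) = (28*20)*(-14) = 560*(-14) = -7840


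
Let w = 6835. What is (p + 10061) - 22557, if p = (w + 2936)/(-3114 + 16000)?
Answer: -161013685/12886 ≈ -12495.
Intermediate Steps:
p = 9771/12886 (p = (6835 + 2936)/(-3114 + 16000) = 9771/12886 ≈ 0.75826)
(p + 10061) - 22557 = (9771/12886 + 10061) - 22557 = 129655817/12886 - 22557 = -161013685/12886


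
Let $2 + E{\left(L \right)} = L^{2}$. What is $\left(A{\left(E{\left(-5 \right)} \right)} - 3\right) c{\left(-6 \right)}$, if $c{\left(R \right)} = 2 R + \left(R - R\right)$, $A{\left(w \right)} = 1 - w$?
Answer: $300$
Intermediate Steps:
$E{\left(L \right)} = -2 + L^{2}$
$c{\left(R \right)} = 2 R$ ($c{\left(R \right)} = 2 R + 0 = 2 R$)
$\left(A{\left(E{\left(-5 \right)} \right)} - 3\right) c{\left(-6 \right)} = \left(\left(1 - \left(-2 + \left(-5\right)^{2}\right)\right) - 3\right) 2 \left(-6\right) = \left(\left(1 - \left(-2 + 25\right)\right) - 3\right) \left(-12\right) = \left(\left(1 - 23\right) - 3\right) \left(-12\right) = \left(-22 - 3\right) \left(-12\right) = \left(-25\right) \left(-12\right) = 300$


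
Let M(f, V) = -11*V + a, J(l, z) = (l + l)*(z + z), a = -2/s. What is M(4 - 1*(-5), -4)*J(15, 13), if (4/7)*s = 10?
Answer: 239616/7 ≈ 34231.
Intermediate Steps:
s = 35/2 (s = (7/4)*10 = 35/2 ≈ 17.500)
a = -4/35 (a = -2/35/2 = -2*2/35 = -4/35 ≈ -0.11429)
J(l, z) = 4*l*z (J(l, z) = (2*l)*(2*z) = 4*l*z)
M(f, V) = -4/35 - 11*V (M(f, V) = -11*V - 4/35 = -4/35 - 11*V)
M(4 - 1*(-5), -4)*J(15, 13) = (-4/35 - 11*(-4))*(4*15*13) = (-4/35 + 44)*780 = (1536/35)*780 = 239616/7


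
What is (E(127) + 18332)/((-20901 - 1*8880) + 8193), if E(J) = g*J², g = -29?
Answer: 149803/7196 ≈ 20.818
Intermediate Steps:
E(J) = -29*J²
(E(127) + 18332)/((-20901 - 1*8880) + 8193) = (-29*127² + 18332)/((-20901 - 1*8880) + 8193) = (-29*16129 + 18332)/((-20901 - 8880) + 8193) = (-467741 + 18332)/(-29781 + 8193) = -449409/(-21588) = -449409*(-1/21588) = 149803/7196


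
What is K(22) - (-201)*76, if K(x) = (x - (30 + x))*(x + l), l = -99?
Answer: 17586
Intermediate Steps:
K(x) = 2970 - 30*x (K(x) = (x - (30 + x))*(x - 99) = (x + (-30 - x))*(-99 + x) = -30*(-99 + x) = 2970 - 30*x)
K(22) - (-201)*76 = (2970 - 30*22) - (-201)*76 = (2970 - 660) - 1*(-15276) = 2310 + 15276 = 17586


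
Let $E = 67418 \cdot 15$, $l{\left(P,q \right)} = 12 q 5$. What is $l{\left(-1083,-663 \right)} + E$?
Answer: $971490$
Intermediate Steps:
$l{\left(P,q \right)} = 60 q$
$E = 1011270$
$l{\left(-1083,-663 \right)} + E = 60 \left(-663\right) + 1011270 = -39780 + 1011270 = 971490$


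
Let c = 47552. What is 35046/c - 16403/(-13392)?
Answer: 39041609/19900512 ≈ 1.9618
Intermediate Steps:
35046/c - 16403/(-13392) = 35046/47552 - 16403/(-13392) = 35046*(1/47552) - 16403*(-1/13392) = 17523/23776 + 16403/13392 = 39041609/19900512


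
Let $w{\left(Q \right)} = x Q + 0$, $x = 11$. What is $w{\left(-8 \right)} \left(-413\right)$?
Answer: $36344$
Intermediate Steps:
$w{\left(Q \right)} = 11 Q$ ($w{\left(Q \right)} = 11 Q + 0 = 11 Q$)
$w{\left(-8 \right)} \left(-413\right) = 11 \left(-8\right) \left(-413\right) = \left(-88\right) \left(-413\right) = 36344$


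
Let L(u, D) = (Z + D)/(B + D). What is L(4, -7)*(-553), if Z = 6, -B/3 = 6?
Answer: -553/25 ≈ -22.120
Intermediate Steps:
B = -18 (B = -3*6 = -18)
L(u, D) = (6 + D)/(-18 + D)
L(4, -7)*(-553) = ((6 - 7)/(-18 - 7))*(-553) = (-1/(-25))*(-553) = -1/25*(-1)*(-553) = (1/25)*(-553) = -553/25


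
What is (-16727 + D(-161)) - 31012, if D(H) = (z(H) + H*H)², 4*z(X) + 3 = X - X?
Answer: 10748985937/16 ≈ 6.7181e+8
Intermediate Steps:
z(X) = -¾ (z(X) = -¾ + (X - X)/4 = -¾ + (¼)*0 = -¾ + 0 = -¾)
D(H) = (-¾ + H²)² (D(H) = (-¾ + H*H)² = (-¾ + H²)²)
(-16727 + D(-161)) - 31012 = (-16727 + (-3 + 4*(-161)²)²/16) - 31012 = (-16727 + (-3 + 4*25921)²/16) - 31012 = (-16727 + (-3 + 103684)²/16) - 31012 = (-16727 + (1/16)*103681²) - 31012 = (-16727 + (1/16)*10749749761) - 31012 = (-16727 + 10749749761/16) - 31012 = 10749482129/16 - 31012 = 10748985937/16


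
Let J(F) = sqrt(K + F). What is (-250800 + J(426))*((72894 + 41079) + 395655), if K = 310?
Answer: -127814702400 + 2038512*sqrt(46) ≈ -1.2780e+11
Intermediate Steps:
J(F) = sqrt(310 + F)
(-250800 + J(426))*((72894 + 41079) + 395655) = (-250800 + sqrt(310 + 426))*((72894 + 41079) + 395655) = (-250800 + sqrt(736))*(113973 + 395655) = (-250800 + 4*sqrt(46))*509628 = -127814702400 + 2038512*sqrt(46)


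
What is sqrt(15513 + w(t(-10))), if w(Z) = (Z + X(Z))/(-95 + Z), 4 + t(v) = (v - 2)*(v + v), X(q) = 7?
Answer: 2*sqrt(8568006)/47 ≈ 124.56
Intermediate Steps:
t(v) = -4 + 2*v*(-2 + v) (t(v) = -4 + (v - 2)*(v + v) = -4 + (-2 + v)*(2*v) = -4 + 2*v*(-2 + v))
w(Z) = (7 + Z)/(-95 + Z) (w(Z) = (Z + 7)/(-95 + Z) = (7 + Z)/(-95 + Z))
sqrt(15513 + w(t(-10))) = sqrt(15513 + (7 + (-4 - 4*(-10) + 2*(-10)**2))/(-95 + (-4 - 4*(-10) + 2*(-10)**2))) = sqrt(15513 + (7 + (-4 + 40 + 2*100))/(-95 + (-4 + 40 + 2*100))) = sqrt(15513 + (7 + (-4 + 40 + 200))/(-95 + (-4 + 40 + 200))) = sqrt(15513 + (7 + 236)/(-95 + 236)) = sqrt(15513 + 243/141) = sqrt(15513 + (1/141)*243) = sqrt(15513 + 81/47) = sqrt(729192/47) = 2*sqrt(8568006)/47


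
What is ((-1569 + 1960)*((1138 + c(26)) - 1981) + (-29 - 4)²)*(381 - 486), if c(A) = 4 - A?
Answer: 35398230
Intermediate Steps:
((-1569 + 1960)*((1138 + c(26)) - 1981) + (-29 - 4)²)*(381 - 486) = ((-1569 + 1960)*((1138 + (4 - 1*26)) - 1981) + (-29 - 4)²)*(381 - 486) = (391*((1138 + (4 - 26)) - 1981) + (-33)²)*(-105) = (391*((1138 - 22) - 1981) + 1089)*(-105) = (391*(1116 - 1981) + 1089)*(-105) = (391*(-865) + 1089)*(-105) = (-338215 + 1089)*(-105) = -337126*(-105) = 35398230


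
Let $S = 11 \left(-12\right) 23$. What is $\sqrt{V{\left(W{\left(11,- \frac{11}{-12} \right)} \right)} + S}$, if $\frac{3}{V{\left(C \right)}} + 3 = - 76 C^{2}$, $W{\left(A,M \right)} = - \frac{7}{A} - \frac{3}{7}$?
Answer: $\frac{i \sqrt{848999705778213}}{528811} \approx 55.1 i$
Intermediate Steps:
$W{\left(A,M \right)} = - \frac{3}{7} - \frac{7}{A}$ ($W{\left(A,M \right)} = - \frac{7}{A} - \frac{3}{7} = - \frac{3}{7} - \frac{7}{A}$)
$V{\left(C \right)} = \frac{3}{-3 - 76 C^{2}}$
$S = -3036$ ($S = \left(-132\right) 23 = -3036$)
$\sqrt{V{\left(W{\left(11,- \frac{11}{-12} \right)} \right)} + S} = \sqrt{- \frac{3}{3 + 76 \left(- \frac{3}{7} - \frac{7}{11}\right)^{2}} - 3036} = \sqrt{- \frac{3}{3 + 76 \left(- \frac{82}{77}\right)^{2}} - 3036} = \sqrt{- \frac{3}{3 + 76 \cdot \frac{6724}{5929}} - 3036} = \sqrt{- \frac{3}{3 + \frac{511024}{5929}} - 3036} = \sqrt{- \frac{3}{\frac{528811}{5929}} - 3036} = \sqrt{\left(-3\right) \frac{5929}{528811} - 3036} = \sqrt{- \frac{17787}{528811} - 3036} = \sqrt{- \frac{1605487983}{528811}} = \frac{i \sqrt{848999705778213}}{528811}$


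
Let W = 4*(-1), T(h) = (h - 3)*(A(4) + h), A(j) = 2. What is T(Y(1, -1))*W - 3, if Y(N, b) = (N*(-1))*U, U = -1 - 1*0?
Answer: 21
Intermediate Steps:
U = -1 (U = -1 + 0 = -1)
Y(N, b) = N (Y(N, b) = (N*(-1))*(-1) = -N*(-1) = N)
T(h) = (-3 + h)*(2 + h) (T(h) = (h - 3)*(2 + h) = (-3 + h)*(2 + h))
W = -4
T(Y(1, -1))*W - 3 = (-6 + 1**2 - 1*1)*(-4) - 3 = (-6 + 1 - 1)*(-4) - 3 = -6*(-4) - 3 = 24 - 3 = 21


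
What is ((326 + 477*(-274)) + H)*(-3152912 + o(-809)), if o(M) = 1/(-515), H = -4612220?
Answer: 7700782247113152/515 ≈ 1.4953e+13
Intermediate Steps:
o(M) = -1/515
((326 + 477*(-274)) + H)*(-3152912 + o(-809)) = ((326 + 477*(-274)) - 4612220)*(-3152912 - 1/515) = ((326 - 130698) - 4612220)*(-1623749681/515) = (-130372 - 4612220)*(-1623749681/515) = -4742592*(-1623749681/515) = 7700782247113152/515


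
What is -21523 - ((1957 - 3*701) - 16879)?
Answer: -4498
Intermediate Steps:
-21523 - ((1957 - 3*701) - 16879) = -21523 - ((1957 - 2103) - 16879) = -21523 - (-146 - 16879) = -21523 - 1*(-17025) = -21523 + 17025 = -4498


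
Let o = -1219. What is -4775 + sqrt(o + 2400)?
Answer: -4775 + sqrt(1181) ≈ -4740.6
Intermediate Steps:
-4775 + sqrt(o + 2400) = -4775 + sqrt(-1219 + 2400) = -4775 + sqrt(1181)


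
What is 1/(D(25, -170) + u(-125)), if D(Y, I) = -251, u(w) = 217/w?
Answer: -125/31592 ≈ -0.0039567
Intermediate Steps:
1/(D(25, -170) + u(-125)) = 1/(-251 + 217/(-125)) = 1/(-251 + 217*(-1/125)) = 1/(-251 - 217/125) = 1/(-31592/125) = -125/31592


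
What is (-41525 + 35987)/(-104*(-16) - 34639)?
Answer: 5538/32975 ≈ 0.16795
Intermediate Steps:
(-41525 + 35987)/(-104*(-16) - 34639) = -5538/(1664 - 34639) = -5538/(-32975) = -5538*(-1/32975) = 5538/32975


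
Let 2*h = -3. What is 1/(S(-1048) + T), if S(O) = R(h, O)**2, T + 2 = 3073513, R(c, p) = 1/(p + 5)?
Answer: 1087849/3343515867840 ≈ 3.2536e-7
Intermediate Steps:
h = -3/2 (h = (1/2)*(-3) = -3/2 ≈ -1.5000)
R(c, p) = 1/(5 + p)
T = 3073511 (T = -2 + 3073513 = 3073511)
S(O) = (5 + O)**(-2) (S(O) = (1/(5 + O))**2 = (5 + O)**(-2))
1/(S(-1048) + T) = 1/((5 - 1048)**(-2) + 3073511) = 1/((-1043)**(-2) + 3073511) = 1/(1/1087849 + 3073511) = 1/(3343515867840/1087849) = 1087849/3343515867840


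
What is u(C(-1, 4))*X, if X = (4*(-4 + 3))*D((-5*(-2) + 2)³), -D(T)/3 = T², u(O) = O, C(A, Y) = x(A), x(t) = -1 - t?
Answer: 0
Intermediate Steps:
C(A, Y) = -1 - A
D(T) = -3*T²
X = 35831808 (X = (4*(-4 + 3))*(-3*(-5*(-2) + 2)⁶) = (4*(-1))*(-3*(10 + 2)⁶) = -(-12)*(12³)² = -(-12)*1728² = -(-12)*2985984 = -4*(-8957952) = 35831808)
u(C(-1, 4))*X = (-1 - 1*(-1))*35831808 = (-1 + 1)*35831808 = 0*35831808 = 0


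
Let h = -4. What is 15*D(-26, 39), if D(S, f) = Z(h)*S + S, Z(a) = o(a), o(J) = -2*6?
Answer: 4290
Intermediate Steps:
o(J) = -12
Z(a) = -12
D(S, f) = -11*S (D(S, f) = -12*S + S = -11*S)
15*D(-26, 39) = 15*(-11*(-26)) = 15*286 = 4290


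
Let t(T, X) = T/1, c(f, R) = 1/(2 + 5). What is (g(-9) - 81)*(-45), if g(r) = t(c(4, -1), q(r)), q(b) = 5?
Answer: 25470/7 ≈ 3638.6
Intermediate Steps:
c(f, R) = 1/7
t(T, X) = T (t(T, X) = T*1 = T)
g(r) = 1/7
(g(-9) - 81)*(-45) = (1/7 - 81)*(-45) = -566/7*(-45) = 25470/7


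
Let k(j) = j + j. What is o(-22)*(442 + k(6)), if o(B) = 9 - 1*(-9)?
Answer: 8172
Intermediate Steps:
k(j) = 2*j
o(B) = 18 (o(B) = 9 + 9 = 18)
o(-22)*(442 + k(6)) = 18*(442 + 2*6) = 18*(442 + 12) = 18*454 = 8172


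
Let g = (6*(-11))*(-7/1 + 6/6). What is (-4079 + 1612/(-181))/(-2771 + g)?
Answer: 739911/429875 ≈ 1.7212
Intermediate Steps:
g = 396 (g = -66*(-7*1 + 6*(1/6)) = -66*(-7 + 1) = -66*(-6) = 396)
(-4079 + 1612/(-181))/(-2771 + g) = (-4079 + 1612/(-181))/(-2771 + 396) = (-4079 + 1612*(-1/181))/(-2375) = (-4079 - 1612/181)*(-1/2375) = -739911/181*(-1/2375) = 739911/429875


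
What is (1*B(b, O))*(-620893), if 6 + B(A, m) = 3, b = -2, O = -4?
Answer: 1862679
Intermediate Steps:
B(A, m) = -3 (B(A, m) = -6 + 3 = -3)
(1*B(b, O))*(-620893) = (1*(-3))*(-620893) = -3*(-620893) = 1862679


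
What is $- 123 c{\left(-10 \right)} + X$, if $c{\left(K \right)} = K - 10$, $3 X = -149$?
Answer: $\frac{7231}{3} \approx 2410.3$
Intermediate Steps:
$X = - \frac{149}{3}$ ($X = \frac{1}{3} \left(-149\right) = - \frac{149}{3} \approx -49.667$)
$c{\left(K \right)} = -10 + K$
$- 123 c{\left(-10 \right)} + X = - 123 \left(-10 - 10\right) - \frac{149}{3} = \left(-123\right) \left(-20\right) - \frac{149}{3} = 2460 - \frac{149}{3} = \frac{7231}{3}$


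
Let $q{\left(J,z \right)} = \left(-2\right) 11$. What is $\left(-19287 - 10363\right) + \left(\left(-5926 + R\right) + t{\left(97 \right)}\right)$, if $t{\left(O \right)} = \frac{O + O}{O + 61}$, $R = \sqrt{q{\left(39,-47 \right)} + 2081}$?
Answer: $- \frac{2810407}{79} + \sqrt{2059} \approx -35529.0$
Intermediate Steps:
$q{\left(J,z \right)} = -22$
$R = \sqrt{2059}$ ($R = \sqrt{-22 + 2081} = \sqrt{2059} \approx 45.376$)
$t{\left(O \right)} = \frac{2 O}{61 + O}$
$\left(-19287 - 10363\right) + \left(\left(-5926 + R\right) + t{\left(97 \right)}\right) = \left(-19287 - 10363\right) - \left(5926 - \sqrt{2059} - \frac{194}{61 + 97}\right) = -29650 - \left(5926 - \frac{97}{79} - \sqrt{2059}\right) = -29650 + \left(\left(-5926 + \sqrt{2059}\right) + \frac{97}{79}\right) = -29650 - \left(\frac{468057}{79} - \sqrt{2059}\right) = - \frac{2810407}{79} + \sqrt{2059}$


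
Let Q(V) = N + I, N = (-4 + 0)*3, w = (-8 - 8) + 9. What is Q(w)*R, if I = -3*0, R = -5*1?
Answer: 60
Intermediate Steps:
R = -5
w = -7 (w = -16 + 9 = -7)
N = -12 (N = -4*3 = -12)
I = 0
Q(V) = -12 (Q(V) = -12 + 0 = -12)
Q(w)*R = -12*(-5) = 60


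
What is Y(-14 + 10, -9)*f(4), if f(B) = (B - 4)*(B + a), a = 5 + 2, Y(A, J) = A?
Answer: 0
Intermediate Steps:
a = 7
f(B) = (-4 + B)*(7 + B) (f(B) = (B - 4)*(B + 7) = (-4 + B)*(7 + B))
Y(-14 + 10, -9)*f(4) = (-14 + 10)*(-28 + 4² + 3*4) = -4*(-28 + 16 + 12) = -4*0 = 0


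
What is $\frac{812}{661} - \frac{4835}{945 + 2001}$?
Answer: $- \frac{803783}{1947306} \approx -0.41277$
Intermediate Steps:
$\frac{812}{661} - \frac{4835}{945 + 2001} = 812 \cdot \frac{1}{661} - \frac{4835}{2946} = \frac{812}{661} - \frac{4835}{2946} = - \frac{803783}{1947306}$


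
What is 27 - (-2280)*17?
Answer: 38787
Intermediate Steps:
27 - (-2280)*17 = 27 - 285*(-136) = 27 + 38760 = 38787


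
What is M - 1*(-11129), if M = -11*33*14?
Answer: 6047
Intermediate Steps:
M = -5082 (M = -363*14 = -5082)
M - 1*(-11129) = -5082 - 1*(-11129) = -5082 + 11129 = 6047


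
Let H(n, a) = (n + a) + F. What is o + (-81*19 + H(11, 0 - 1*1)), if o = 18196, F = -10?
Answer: 16657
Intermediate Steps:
H(n, a) = -10 + a + n (H(n, a) = (n + a) - 10 = (a + n) - 10 = -10 + a + n)
o + (-81*19 + H(11, 0 - 1*1)) = 18196 + (-81*19 + (-10 + (0 - 1*1) + 11)) = 18196 + (-1539 + (-10 + (0 - 1) + 11)) = 18196 + (-1539 + (-10 - 1 + 11)) = 18196 + (-1539 + 0) = 18196 - 1539 = 16657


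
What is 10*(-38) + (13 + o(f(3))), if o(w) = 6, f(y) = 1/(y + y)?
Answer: -361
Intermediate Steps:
f(y) = 1/(2*y)
10*(-38) + (13 + o(f(3))) = 10*(-38) + (13 + 6) = -380 + 19 = -361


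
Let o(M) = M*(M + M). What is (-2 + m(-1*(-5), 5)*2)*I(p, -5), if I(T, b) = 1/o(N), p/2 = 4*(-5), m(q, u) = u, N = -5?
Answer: 4/25 ≈ 0.16000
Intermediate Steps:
o(M) = 2*M² (o(M) = M*(2*M) = 2*M²)
p = -40 (p = 2*(4*(-5)) = 2*(-20) = -40)
I(T, b) = 1/50 (I(T, b) = 1/(2*(-5)²) = 1/(2*25) = 1/50)
(-2 + m(-1*(-5), 5)*2)*I(p, -5) = (-2 + 5*2)*(1/50) = (-2 + 10)*(1/50) = 8*(1/50) = 4/25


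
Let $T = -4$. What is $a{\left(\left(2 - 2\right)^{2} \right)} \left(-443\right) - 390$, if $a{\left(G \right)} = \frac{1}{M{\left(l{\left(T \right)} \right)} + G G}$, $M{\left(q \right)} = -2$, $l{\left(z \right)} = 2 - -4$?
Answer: $- \frac{337}{2} \approx -168.5$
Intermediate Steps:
$l{\left(z \right)} = 6$ ($l{\left(z \right)} = 2 + 4 = 6$)
$a{\left(G \right)} = \frac{1}{-2 + G^{2}}$ ($a{\left(G \right)} = \frac{1}{-2 + G G} = \frac{1}{-2 + G^{2}}$)
$a{\left(\left(2 - 2\right)^{2} \right)} \left(-443\right) - 390 = \frac{1}{-2 + \left(\left(2 - 2\right)^{2}\right)^{2}} \left(-443\right) - 390 = \frac{1}{-2 + \left(0^{2}\right)^{2}} \left(-443\right) - 390 = \frac{1}{-2 + 0^{2}} \left(-443\right) - 390 = \frac{1}{-2 + 0} \left(-443\right) - 390 = \frac{1}{-2} \left(-443\right) - 390 = \left(- \frac{1}{2}\right) \left(-443\right) - 390 = \frac{443}{2} - 390 = - \frac{337}{2}$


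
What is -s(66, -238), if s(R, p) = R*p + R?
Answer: 15642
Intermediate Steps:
s(R, p) = R + R*p
-s(66, -238) = -66*(1 - 238) = -66*(-237) = -1*(-15642) = 15642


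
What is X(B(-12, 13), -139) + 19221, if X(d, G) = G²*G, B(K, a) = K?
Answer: -2666398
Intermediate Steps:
X(d, G) = G³
X(B(-12, 13), -139) + 19221 = (-139)³ + 19221 = -2685619 + 19221 = -2666398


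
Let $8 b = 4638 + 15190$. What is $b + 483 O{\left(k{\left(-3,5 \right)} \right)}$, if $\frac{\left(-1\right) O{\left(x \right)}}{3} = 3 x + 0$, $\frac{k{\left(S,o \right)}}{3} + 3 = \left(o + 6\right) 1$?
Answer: $- \frac{203699}{2} \approx -1.0185 \cdot 10^{5}$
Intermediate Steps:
$k{\left(S,o \right)} = 9 + 3 o$ ($k{\left(S,o \right)} = -9 + 3 \left(o + 6\right) 1 = -9 + 3 \left(6 + o\right) 1 = -9 + 3 \left(6 + o\right) = -9 + \left(18 + 3 o\right) = 9 + 3 o$)
$b = \frac{4957}{2}$ ($b = \frac{4638 + 15190}{8} = \frac{1}{8} \cdot 19828 = \frac{4957}{2} \approx 2478.5$)
$O{\left(x \right)} = - 9 x$ ($O{\left(x \right)} = - 3 \left(3 x + 0\right) = - 3 \cdot 3 x = - 9 x$)
$b + 483 O{\left(k{\left(-3,5 \right)} \right)} = \frac{4957}{2} + 483 \left(- 9 \left(9 + 3 \cdot 5\right)\right) = \frac{4957}{2} + 483 \left(- 9 \left(9 + 15\right)\right) = \frac{4957}{2} + 483 \left(\left(-9\right) 24\right) = \frac{4957}{2} + 483 \left(-216\right) = \frac{4957}{2} - 104328 = - \frac{203699}{2}$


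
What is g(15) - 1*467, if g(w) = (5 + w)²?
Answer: -67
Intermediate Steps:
g(15) - 1*467 = (5 + 15)² - 1*467 = 20² - 467 = 400 - 467 = -67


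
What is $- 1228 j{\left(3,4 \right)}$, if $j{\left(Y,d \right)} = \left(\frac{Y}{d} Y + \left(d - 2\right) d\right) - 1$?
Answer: $-11359$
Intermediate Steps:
$j{\left(Y,d \right)} = -1 + d \left(-2 + d\right) + \frac{Y^{2}}{d}$ ($j{\left(Y,d \right)} = \left(\frac{Y^{2}}{d} + \left(-2 + d\right) d\right) - 1 = \left(\frac{Y^{2}}{d} + d \left(-2 + d\right)\right) - 1 = \left(d \left(-2 + d\right) + \frac{Y^{2}}{d}\right) - 1 = -1 + d \left(-2 + d\right) + \frac{Y^{2}}{d}$)
$- 1228 j{\left(3,4 \right)} = - 1228 \left(-1 + 4^{2} - 8 + \frac{3^{2}}{4}\right) = - 1228 \left(-1 + 16 - 8 + 9 \cdot \frac{1}{4}\right) = - 1228 \left(-1 + 16 - 8 + \frac{9}{4}\right) = \left(-1228\right) \frac{37}{4} = -11359$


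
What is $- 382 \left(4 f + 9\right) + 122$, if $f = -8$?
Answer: $8908$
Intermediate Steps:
$- 382 \left(4 f + 9\right) + 122 = - 382 \left(4 \left(-8\right) + 9\right) + 122 = - 382 \left(-32 + 9\right) + 122 = \left(-382\right) \left(-23\right) + 122 = 8786 + 122 = 8908$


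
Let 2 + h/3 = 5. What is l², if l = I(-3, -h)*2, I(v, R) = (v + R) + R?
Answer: 1764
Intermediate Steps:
h = 9 (h = -6 + 3*5 = -6 + 15 = 9)
I(v, R) = v + 2*R (I(v, R) = (R + v) + R = v + 2*R)
l = -42 (l = (-3 + 2*(-1*9))*2 = (-3 + 2*(-9))*2 = (-3 - 18)*2 = -21*2 = -42)
l² = (-42)² = 1764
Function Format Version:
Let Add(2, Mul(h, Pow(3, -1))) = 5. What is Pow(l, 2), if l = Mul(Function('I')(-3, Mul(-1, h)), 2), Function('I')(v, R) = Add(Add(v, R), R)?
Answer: 1764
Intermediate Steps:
h = 9 (h = Add(-6, Mul(3, 5)) = Add(-6, 15) = 9)
Function('I')(v, R) = Add(v, Mul(2, R)) (Function('I')(v, R) = Add(Add(R, v), R) = Add(v, Mul(2, R)))
l = -42 (l = Mul(Add(-3, Mul(2, Mul(-1, 9))), 2) = Mul(Add(-3, Mul(2, -9)), 2) = Mul(Add(-3, -18), 2) = Mul(-21, 2) = -42)
Pow(l, 2) = Pow(-42, 2) = 1764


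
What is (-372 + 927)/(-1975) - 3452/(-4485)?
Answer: 173141/354315 ≈ 0.48866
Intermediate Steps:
(-372 + 927)/(-1975) - 3452/(-4485) = 555*(-1/1975) - 3452*(-1/4485) = -111/395 + 3452/4485 = 173141/354315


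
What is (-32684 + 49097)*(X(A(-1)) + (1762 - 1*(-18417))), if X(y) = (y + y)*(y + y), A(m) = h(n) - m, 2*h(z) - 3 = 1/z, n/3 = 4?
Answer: 15917858087/48 ≈ 3.3162e+8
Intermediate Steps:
n = 12 (n = 3*4 = 12)
h(z) = 3/2 + 1/(2*z)
A(m) = 37/24 - m (A(m) = (1/2)*(1 + 3*12)/12 - m = (1/2)*(1/12)*(1 + 36) - m = (1/2)*(1/12)*37 - m = 37/24 - m)
X(y) = 4*y**2 (X(y) = (2*y)*(2*y) = 4*y**2)
(-32684 + 49097)*(X(A(-1)) + (1762 - 1*(-18417))) = (-32684 + 49097)*(4*(37/24 - 1*(-1))**2 + (1762 - 1*(-18417))) = 16413*(4*(37/24 + 1)**2 + (1762 + 18417)) = 16413*(4*(61/24)**2 + 20179) = 16413*(4*(3721/576) + 20179) = 16413*(3721/144 + 20179) = 16413*(2909497/144) = 15917858087/48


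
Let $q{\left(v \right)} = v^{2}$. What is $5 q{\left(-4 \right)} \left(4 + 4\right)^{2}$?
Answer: $5120$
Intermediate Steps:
$5 q{\left(-4 \right)} \left(4 + 4\right)^{2} = 5 \left(-4\right)^{2} \left(4 + 4\right)^{2} = 5 \cdot 16 \cdot 8^{2} = 80 \cdot 64 = 5120$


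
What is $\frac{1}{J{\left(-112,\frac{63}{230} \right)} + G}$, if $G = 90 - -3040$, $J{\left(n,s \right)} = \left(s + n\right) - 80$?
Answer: $\frac{230}{675803} \approx 0.00034034$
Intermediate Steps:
$J{\left(n,s \right)} = -80 + n + s$ ($J{\left(n,s \right)} = \left(n + s\right) - 80 = -80 + n + s$)
$G = 3130$ ($G = 90 + 3040 = 3130$)
$\frac{1}{J{\left(-112,\frac{63}{230} \right)} + G} = \frac{1}{\left(-80 - 112 + \frac{63}{230}\right) + 3130} = \frac{1}{- \frac{44097}{230} + 3130} = \frac{1}{\frac{675803}{230}} = \frac{230}{675803}$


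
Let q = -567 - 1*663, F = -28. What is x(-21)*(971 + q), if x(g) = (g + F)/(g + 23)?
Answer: 12691/2 ≈ 6345.5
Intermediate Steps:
q = -1230 (q = -567 - 663 = -1230)
x(g) = (-28 + g)/(23 + g) (x(g) = (g - 28)/(g + 23) = (-28 + g)/(23 + g))
x(-21)*(971 + q) = ((-28 - 21)/(23 - 21))*(971 - 1230) = (-49/2)*(-259) = ((½)*(-49))*(-259) = -49/2*(-259) = 12691/2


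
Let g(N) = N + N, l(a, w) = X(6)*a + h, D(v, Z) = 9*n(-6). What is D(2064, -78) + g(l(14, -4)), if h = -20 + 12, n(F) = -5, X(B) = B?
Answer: 107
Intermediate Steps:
h = -8
D(v, Z) = -45 (D(v, Z) = 9*(-5) = -45)
l(a, w) = -8 + 6*a (l(a, w) = 6*a - 8 = -8 + 6*a)
g(N) = 2*N
D(2064, -78) + g(l(14, -4)) = -45 + 2*(-8 + 6*14) = -45 + 2*(-8 + 84) = -45 + 2*76 = -45 + 152 = 107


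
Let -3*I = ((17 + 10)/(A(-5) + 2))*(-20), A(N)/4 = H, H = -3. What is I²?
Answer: 324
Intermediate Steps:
A(N) = -12 (A(N) = 4*(-3) = -12)
I = -18 (I = -(17 + 10)/(-12 + 2)*(-20)/3 = -27/(-10)*(-20)/3 = -27*(-⅒)*(-20)/3 = -(-9)*(-20)/10 = -⅓*54 = -18)
I² = (-18)² = 324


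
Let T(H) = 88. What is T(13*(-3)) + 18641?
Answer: 18729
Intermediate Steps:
T(13*(-3)) + 18641 = 88 + 18641 = 18729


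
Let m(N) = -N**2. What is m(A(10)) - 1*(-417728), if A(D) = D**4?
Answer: -99582272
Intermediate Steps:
m(A(10)) - 1*(-417728) = -(10**4)**2 - 1*(-417728) = -1*10000**2 + 417728 = -1*100000000 + 417728 = -100000000 + 417728 = -99582272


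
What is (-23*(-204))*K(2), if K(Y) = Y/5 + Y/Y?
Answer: 32844/5 ≈ 6568.8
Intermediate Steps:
K(Y) = 1 + Y/5 (K(Y) = Y*(1/5) + 1 = Y/5 + 1 = 1 + Y/5)
(-23*(-204))*K(2) = (-23*(-204))*(1 + (1/5)*2) = 4692*(1 + 2/5) = 4692*(7/5) = 32844/5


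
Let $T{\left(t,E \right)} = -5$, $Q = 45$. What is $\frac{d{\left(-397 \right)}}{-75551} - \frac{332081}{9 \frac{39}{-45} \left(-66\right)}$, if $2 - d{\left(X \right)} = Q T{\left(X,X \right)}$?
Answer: $- \frac{125445842453}{194468274} \approx -645.07$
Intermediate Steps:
$d{\left(X \right)} = 227$ ($d{\left(X \right)} = 2 - 45 \left(-5\right) = 2 - -225 = 2 + 225 = 227$)
$\frac{d{\left(-397 \right)}}{-75551} - \frac{332081}{9 \frac{39}{-45} \left(-66\right)} = \frac{227}{-75551} - \frac{332081}{9 \frac{39}{-45} \left(-66\right)} = 227 \left(- \frac{1}{75551}\right) - \frac{332081}{9 \cdot 39 \left(- \frac{1}{45}\right) \left(-66\right)} = - \frac{227}{75551} - \frac{332081}{9 \left(- \frac{13}{15}\right) \left(-66\right)} = - \frac{227}{75551} - \frac{332081}{\left(- \frac{39}{5}\right) \left(-66\right)} = - \frac{227}{75551} - \frac{332081}{\frac{2574}{5}} = - \frac{227}{75551} - \frac{1660405}{2574} = - \frac{125445842453}{194468274}$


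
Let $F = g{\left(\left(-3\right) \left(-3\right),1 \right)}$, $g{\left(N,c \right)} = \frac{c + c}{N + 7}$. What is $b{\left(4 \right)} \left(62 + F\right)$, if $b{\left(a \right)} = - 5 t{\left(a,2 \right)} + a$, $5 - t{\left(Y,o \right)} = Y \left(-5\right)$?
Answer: $- \frac{60137}{8} \approx -7517.1$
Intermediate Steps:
$g{\left(N,c \right)} = \frac{2 c}{7 + N}$
$F = \frac{1}{8}$ ($F = 2 \cdot 1 \frac{1}{7 - -9} = 2 \cdot 1 \frac{1}{7 + 9} = 2 \cdot 1 \cdot \frac{1}{16} = \frac{1}{8} \approx 0.125$)
$t{\left(Y,o \right)} = 5 + 5 Y$ ($t{\left(Y,o \right)} = 5 - Y \left(-5\right) = 5 - - 5 Y = 5 + 5 Y$)
$b{\left(a \right)} = -25 - 24 a$ ($b{\left(a \right)} = - 5 \left(5 + 5 a\right) + a = \left(-25 - 25 a\right) + a = -25 - 24 a$)
$b{\left(4 \right)} \left(62 + F\right) = \left(-25 - 96\right) \left(62 + \frac{1}{8}\right) = \left(-25 - 96\right) \frac{497}{8} = \left(-121\right) \frac{497}{8} = - \frac{60137}{8}$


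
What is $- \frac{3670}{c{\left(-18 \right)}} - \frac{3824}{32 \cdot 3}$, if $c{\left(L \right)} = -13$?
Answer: $\frac{18913}{78} \approx 242.47$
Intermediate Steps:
$- \frac{3670}{c{\left(-18 \right)}} - \frac{3824}{32 \cdot 3} = - \frac{3670}{-13} - \frac{3824}{32 \cdot 3} = \left(-3670\right) \left(- \frac{1}{13}\right) - \frac{3824}{96} = \frac{3670}{13} - \frac{239}{6} = \frac{18913}{78}$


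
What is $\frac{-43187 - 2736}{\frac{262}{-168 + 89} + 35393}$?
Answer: $- \frac{3627917}{2795785} \approx -1.2976$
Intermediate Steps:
$\frac{-43187 - 2736}{\frac{262}{-168 + 89} + 35393} = - \frac{45923}{\frac{262}{-79} + 35393} = - \frac{45923}{262 \left(- \frac{1}{79}\right) + 35393} = - \frac{45923}{- \frac{262}{79} + 35393} = - \frac{45923}{\frac{2795785}{79}} = \left(-45923\right) \frac{79}{2795785} = - \frac{3627917}{2795785}$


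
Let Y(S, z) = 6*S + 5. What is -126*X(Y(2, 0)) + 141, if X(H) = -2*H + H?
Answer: 2283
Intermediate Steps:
Y(S, z) = 5 + 6*S
X(H) = -H
-126*X(Y(2, 0)) + 141 = -(-126)*(5 + 6*2) + 141 = -(-126)*(5 + 12) + 141 = -(-126)*17 + 141 = -126*(-17) + 141 = 2142 + 141 = 2283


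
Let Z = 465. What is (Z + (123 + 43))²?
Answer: 398161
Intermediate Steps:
(Z + (123 + 43))² = (465 + (123 + 43))² = (465 + 166)² = 631² = 398161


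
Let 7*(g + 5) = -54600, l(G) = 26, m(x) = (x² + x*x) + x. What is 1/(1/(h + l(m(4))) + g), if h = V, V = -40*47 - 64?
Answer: -1918/14969991 ≈ -0.00012812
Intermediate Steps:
m(x) = x + 2*x² (m(x) = (x² + x²) + x = 2*x² + x = x + 2*x²)
g = -7805 (g = -5 + (⅐)*(-54600) = -5 - 7800 = -7805)
V = -1944 (V = -1880 - 64 = -1944)
h = -1944
1/(1/(h + l(m(4))) + g) = 1/(1/(-1944 + 26) - 7805) = 1/(1/(-1918) - 7805) = 1/(-1/1918 - 7805) = 1/(-14969991/1918) = -1918/14969991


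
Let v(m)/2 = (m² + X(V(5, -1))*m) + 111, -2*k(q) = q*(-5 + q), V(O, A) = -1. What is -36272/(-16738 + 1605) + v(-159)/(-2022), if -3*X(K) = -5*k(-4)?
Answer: -139923518/5099821 ≈ -27.437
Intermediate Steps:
k(q) = -q*(-5 + q)/2
X(K) = -30 (X(K) = -(-5)*(½)*(-4)*(5 - 1*(-4))/3 = -(-5)*(½)*(-4)*(5 + 4)/3 = -(-5)*(½)*(-4)*9/3 = -(-5)*(-18)/3 = -⅓*90 = -30)
v(m) = 222 - 60*m + 2*m² (v(m) = 2*((m² - 30*m) + 111) = 2*(111 + m² - 30*m) = 222 - 60*m + 2*m²)
-36272/(-16738 + 1605) + v(-159)/(-2022) = -36272/(-16738 + 1605) + (222 - 60*(-159) + 2*(-159)²)/(-2022) = -36272/(-15133) + (222 + 9540 + 2*25281)*(-1/2022) = -36272*(-1/15133) + (222 + 9540 + 50562)*(-1/2022) = 36272/15133 + 60324*(-1/2022) = 36272/15133 - 10054/337 = -139923518/5099821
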